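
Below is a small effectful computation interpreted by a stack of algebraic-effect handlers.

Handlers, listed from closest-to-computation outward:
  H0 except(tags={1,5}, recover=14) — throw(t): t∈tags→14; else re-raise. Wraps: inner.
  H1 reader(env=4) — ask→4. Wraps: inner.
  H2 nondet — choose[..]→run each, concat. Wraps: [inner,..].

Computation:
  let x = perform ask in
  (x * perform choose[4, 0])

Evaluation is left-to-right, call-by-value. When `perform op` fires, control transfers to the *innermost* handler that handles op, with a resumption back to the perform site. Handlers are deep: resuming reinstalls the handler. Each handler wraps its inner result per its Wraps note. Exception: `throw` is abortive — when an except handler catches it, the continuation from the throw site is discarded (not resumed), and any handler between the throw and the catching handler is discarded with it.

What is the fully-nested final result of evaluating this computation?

Evaluation trace:
ask @ H1 ⇒ 4
choose[4, 0] @ H2
  branch[0] choose=4:
    H0 returns 16
    H1 returns 16
    H2 returns [16]
  branch[1] choose=0:
    H0 returns 0
    H1 returns 0
    H2 returns [0]
= [16, 0]

Answer: [16, 0]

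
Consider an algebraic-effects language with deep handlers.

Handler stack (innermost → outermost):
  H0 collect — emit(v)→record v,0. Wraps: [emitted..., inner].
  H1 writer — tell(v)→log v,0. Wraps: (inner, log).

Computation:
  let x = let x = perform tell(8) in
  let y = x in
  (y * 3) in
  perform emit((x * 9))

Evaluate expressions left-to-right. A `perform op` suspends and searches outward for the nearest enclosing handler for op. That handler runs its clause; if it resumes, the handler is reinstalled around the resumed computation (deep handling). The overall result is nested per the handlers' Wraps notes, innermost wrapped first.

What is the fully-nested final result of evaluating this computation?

Answer: ([0, 0], (8))

Working:
tell(8) @ H1 ⇒ log+=8
emit(0) @ H0 ⇒ out+=0
H0 returns [0, 0]
H1 returns ([0, 0], (8))
= ([0, 0], (8))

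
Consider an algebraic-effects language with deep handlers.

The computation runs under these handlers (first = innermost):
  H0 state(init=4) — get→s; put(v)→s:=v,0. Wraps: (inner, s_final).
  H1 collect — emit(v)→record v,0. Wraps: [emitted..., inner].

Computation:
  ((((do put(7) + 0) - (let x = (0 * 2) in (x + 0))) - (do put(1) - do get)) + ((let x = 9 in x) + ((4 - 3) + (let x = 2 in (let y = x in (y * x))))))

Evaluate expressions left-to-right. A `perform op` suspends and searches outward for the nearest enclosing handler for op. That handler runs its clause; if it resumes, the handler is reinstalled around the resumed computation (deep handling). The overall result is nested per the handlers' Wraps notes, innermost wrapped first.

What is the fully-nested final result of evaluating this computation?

Working:
put(7) @ H0 ⇒ s:=7
put(1) @ H0 ⇒ s:=1
get @ H0 ⇒ 1
H0 returns (15, 1)
H1 returns [(15, 1)]
= [(15, 1)]

Answer: [(15, 1)]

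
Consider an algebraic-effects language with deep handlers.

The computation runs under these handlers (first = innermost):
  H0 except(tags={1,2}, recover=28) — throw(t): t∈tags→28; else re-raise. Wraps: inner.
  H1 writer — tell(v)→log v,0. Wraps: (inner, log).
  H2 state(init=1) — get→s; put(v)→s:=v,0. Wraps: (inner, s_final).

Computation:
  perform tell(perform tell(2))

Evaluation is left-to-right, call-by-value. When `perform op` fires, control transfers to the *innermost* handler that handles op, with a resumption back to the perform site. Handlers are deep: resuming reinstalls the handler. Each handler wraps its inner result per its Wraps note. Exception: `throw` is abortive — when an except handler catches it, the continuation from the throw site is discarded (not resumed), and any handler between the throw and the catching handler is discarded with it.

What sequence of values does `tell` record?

Working:
tell(2) @ H1 ⇒ log+=2
tell(0) @ H1 ⇒ log+=0
H0 returns 0
H1 returns (0, (2, 0))
H2 returns ((0, (2, 0)), 1)
= ((0, (2, 0)), 1)

Answer: (2, 0)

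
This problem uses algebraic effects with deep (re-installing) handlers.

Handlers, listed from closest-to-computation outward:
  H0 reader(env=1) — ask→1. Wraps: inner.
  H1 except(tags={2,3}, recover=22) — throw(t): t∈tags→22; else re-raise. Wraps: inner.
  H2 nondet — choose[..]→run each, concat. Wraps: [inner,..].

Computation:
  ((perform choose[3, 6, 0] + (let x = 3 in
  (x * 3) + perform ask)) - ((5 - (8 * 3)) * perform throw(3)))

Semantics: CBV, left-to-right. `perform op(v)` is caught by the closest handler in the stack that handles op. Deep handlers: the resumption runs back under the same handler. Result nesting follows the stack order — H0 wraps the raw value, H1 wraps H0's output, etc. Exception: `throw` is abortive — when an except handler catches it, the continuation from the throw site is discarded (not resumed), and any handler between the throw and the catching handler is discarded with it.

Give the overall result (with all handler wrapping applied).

Evaluation trace:
choose[3, 6, 0] @ H2
  branch[0] choose=3:
    ask @ H0 ⇒ 1
    throw(3) @ H1 caught ⇒ 22
    H2 returns [22]
  branch[1] choose=6:
    ask @ H0 ⇒ 1
    throw(3) @ H1 caught ⇒ 22
    H2 returns [22]
  branch[2] choose=0:
    ask @ H0 ⇒ 1
    throw(3) @ H1 caught ⇒ 22
    H2 returns [22]
= [22, 22, 22]

Answer: [22, 22, 22]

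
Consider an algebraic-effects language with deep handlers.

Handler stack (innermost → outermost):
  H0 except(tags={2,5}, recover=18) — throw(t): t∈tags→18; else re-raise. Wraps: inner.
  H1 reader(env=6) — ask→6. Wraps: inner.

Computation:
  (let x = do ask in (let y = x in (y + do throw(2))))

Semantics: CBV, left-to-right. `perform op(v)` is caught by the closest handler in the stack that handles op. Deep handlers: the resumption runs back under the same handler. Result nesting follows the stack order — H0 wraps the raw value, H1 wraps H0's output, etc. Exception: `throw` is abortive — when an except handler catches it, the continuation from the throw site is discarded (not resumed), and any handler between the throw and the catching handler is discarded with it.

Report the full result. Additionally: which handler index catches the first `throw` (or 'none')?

Working:
ask @ H1 ⇒ 6
throw(2) @ H0 caught ⇒ 18
H1 returns 18
= 18

Answer: 18 ; first throw caught by: H0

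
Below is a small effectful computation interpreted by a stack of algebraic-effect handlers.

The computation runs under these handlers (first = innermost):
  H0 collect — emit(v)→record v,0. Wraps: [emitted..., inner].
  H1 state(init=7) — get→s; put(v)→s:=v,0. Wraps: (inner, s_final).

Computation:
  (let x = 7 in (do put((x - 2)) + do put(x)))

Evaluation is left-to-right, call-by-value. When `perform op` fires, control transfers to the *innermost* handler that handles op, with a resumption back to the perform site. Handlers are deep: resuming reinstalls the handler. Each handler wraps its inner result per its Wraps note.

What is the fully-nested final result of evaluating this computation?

Answer: ([0], 7)

Step-by-step:
put(5) @ H1 ⇒ s:=5
put(7) @ H1 ⇒ s:=7
H0 returns [0]
H1 returns ([0], 7)
= ([0], 7)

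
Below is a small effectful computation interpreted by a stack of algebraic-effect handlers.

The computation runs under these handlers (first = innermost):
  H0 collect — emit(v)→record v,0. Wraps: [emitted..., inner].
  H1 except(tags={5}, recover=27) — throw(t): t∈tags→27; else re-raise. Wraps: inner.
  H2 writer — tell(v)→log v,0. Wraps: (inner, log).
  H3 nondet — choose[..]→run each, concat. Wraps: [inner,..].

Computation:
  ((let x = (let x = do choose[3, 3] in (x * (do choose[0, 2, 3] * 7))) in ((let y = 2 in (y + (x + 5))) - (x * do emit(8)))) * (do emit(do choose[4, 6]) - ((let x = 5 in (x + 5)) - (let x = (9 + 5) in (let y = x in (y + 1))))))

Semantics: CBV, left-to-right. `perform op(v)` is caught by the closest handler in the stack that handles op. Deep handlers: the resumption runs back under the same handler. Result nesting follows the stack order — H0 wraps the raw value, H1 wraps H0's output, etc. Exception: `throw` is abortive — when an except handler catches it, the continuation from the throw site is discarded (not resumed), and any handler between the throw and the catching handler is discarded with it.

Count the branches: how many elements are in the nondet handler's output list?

Answer: 12

Working:
choose[3, 3] @ H3
  branch[0] choose=3:
    choose[0, 2, 3] @ H3
      branch[0] choose=0:
        emit(8) @ H0 ⇒ out+=8
        choose[4, 6] @ H3
          branch[0] choose=4:
            emit(4) @ H0 ⇒ out+=4
            H0 returns [8, 4, 35]
            H1 returns [8, 4, 35]
            H2 returns ([8, 4, 35], ())
            H3 returns [([8, 4, 35], ())]
          branch[1] choose=6:
            emit(6) @ H0 ⇒ out+=6
            H0 returns [8, 6, 35]
            H1 returns [8, 6, 35]
            H2 returns ([8, 6, 35], ())
            H3 returns [([8, 6, 35], ())]
      branch[1] choose=2:
        emit(8) @ H0 ⇒ out+=8
        choose[4, 6] @ H3
          branch[0] choose=4:
            emit(4) @ H0 ⇒ out+=4
            H0 returns [8, 4, 245]
            H1 returns [8, 4, 245]
            H2 returns ([8, 4, 245], ())
            H3 returns [([8, 4, 245], ())]
          branch[1] choose=6:
            emit(6) @ H0 ⇒ out+=6
            H0 returns [8, 6, 245]
            H1 returns [8, 6, 245]
            H2 returns ([8, 6, 245], ())
            H3 returns [([8, 6, 245], ())]
      branch[2] choose=3:
        emit(8) @ H0 ⇒ out+=8
        choose[4, 6] @ H3
          branch[0] choose=4:
            emit(4) @ H0 ⇒ out+=4
            H0 returns [8, 4, 350]
            H1 returns [8, 4, 350]
            H2 returns ([8, 4, 350], ())
            H3 returns [([8, 4, 350], ())]
          branch[1] choose=6:
            emit(6) @ H0 ⇒ out+=6
            H0 returns [8, 6, 350]
            H1 returns [8, 6, 350]
            H2 returns ([8, 6, 350], ())
            H3 returns [([8, 6, 350], ())]
  branch[1] choose=3:
    choose[0, 2, 3] @ H3
      branch[0] choose=0:
        emit(8) @ H0 ⇒ out+=8
        choose[4, 6] @ H3
          branch[0] choose=4:
            emit(4) @ H0 ⇒ out+=4
            H0 returns [8, 4, 35]
            H1 returns [8, 4, 35]
            H2 returns ([8, 4, 35], ())
            H3 returns [([8, 4, 35], ())]
          branch[1] choose=6:
            emit(6) @ H0 ⇒ out+=6
            H0 returns [8, 6, 35]
            H1 returns [8, 6, 35]
            H2 returns ([8, 6, 35], ())
            H3 returns [([8, 6, 35], ())]
      branch[1] choose=2:
        emit(8) @ H0 ⇒ out+=8
        choose[4, 6] @ H3
          branch[0] choose=4:
            emit(4) @ H0 ⇒ out+=4
            H0 returns [8, 4, 245]
            H1 returns [8, 4, 245]
            H2 returns ([8, 4, 245], ())
            H3 returns [([8, 4, 245], ())]
          branch[1] choose=6:
            emit(6) @ H0 ⇒ out+=6
            H0 returns [8, 6, 245]
            H1 returns [8, 6, 245]
            H2 returns ([8, 6, 245], ())
            H3 returns [([8, 6, 245], ())]
      branch[2] choose=3:
        emit(8) @ H0 ⇒ out+=8
        choose[4, 6] @ H3
          branch[0] choose=4:
            emit(4) @ H0 ⇒ out+=4
            H0 returns [8, 4, 350]
            H1 returns [8, 4, 350]
            H2 returns ([8, 4, 350], ())
            H3 returns [([8, 4, 350], ())]
          branch[1] choose=6:
            emit(6) @ H0 ⇒ out+=6
            H0 returns [8, 6, 350]
            H1 returns [8, 6, 350]
            H2 returns ([8, 6, 350], ())
            H3 returns [([8, 6, 350], ())]
= [([8, 4, 35], ()), ([8, 6, 35], ()), ([8, 4, 245], ()), ([8, 6, 245], ()), ([8, 4, 350], ()), ([8, 6, 350], ()), ([8, 4, 35], ()), ([8, 6, 35], ()), ([8, 4, 245], ()), ([8, 6, 245], ()), ([8, 4, 350], ()), ([8, 6, 350], ())]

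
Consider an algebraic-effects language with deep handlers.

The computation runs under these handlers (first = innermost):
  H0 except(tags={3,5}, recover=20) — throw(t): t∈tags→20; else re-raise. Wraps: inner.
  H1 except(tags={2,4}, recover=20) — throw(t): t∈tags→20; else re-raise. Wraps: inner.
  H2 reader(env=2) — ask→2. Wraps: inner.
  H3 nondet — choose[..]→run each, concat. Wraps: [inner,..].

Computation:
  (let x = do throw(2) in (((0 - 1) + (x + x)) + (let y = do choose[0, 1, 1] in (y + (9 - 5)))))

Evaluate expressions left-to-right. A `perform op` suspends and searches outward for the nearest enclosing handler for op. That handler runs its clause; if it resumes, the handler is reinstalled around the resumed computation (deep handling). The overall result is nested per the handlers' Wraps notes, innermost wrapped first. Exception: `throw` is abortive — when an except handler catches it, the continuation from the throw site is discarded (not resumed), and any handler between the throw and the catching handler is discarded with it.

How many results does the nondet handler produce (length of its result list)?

Answer: 1

Step-by-step:
throw(2) @ H0 re-raised
throw(2) @ H1 caught ⇒ 20
H2 returns 20
H3 returns [20]
= [20]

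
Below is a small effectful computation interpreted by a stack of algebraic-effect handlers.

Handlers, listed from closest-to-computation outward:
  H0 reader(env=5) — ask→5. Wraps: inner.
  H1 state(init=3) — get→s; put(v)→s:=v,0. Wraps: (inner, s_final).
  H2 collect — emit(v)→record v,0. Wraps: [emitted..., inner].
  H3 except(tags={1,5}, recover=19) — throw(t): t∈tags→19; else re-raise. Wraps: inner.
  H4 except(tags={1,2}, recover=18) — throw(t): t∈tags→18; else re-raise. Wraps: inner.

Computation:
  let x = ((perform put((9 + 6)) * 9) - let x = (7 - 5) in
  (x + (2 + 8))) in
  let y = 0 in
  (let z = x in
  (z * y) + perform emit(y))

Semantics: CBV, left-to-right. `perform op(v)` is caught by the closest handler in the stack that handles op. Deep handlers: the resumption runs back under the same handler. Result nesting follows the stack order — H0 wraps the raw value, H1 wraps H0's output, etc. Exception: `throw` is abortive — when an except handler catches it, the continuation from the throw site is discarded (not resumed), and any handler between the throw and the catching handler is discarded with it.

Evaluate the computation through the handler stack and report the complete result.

Answer: [0, (0, 15)]

Step-by-step:
put(15) @ H1 ⇒ s:=15
emit(0) @ H2 ⇒ out+=0
H0 returns 0
H1 returns (0, 15)
H2 returns [0, (0, 15)]
H3 returns [0, (0, 15)]
H4 returns [0, (0, 15)]
= [0, (0, 15)]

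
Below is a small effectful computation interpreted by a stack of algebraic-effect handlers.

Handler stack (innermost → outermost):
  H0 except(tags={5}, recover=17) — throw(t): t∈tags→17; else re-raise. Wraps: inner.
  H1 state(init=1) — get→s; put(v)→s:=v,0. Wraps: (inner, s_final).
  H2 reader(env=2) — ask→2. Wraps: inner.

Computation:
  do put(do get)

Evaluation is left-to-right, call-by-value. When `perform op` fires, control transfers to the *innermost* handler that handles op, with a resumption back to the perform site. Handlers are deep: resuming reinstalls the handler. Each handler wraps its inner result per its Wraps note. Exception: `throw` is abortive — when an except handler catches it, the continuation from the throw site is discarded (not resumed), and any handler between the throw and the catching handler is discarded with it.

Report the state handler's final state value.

Working:
get @ H1 ⇒ 1
put(1) @ H1 ⇒ s:=1
H0 returns 0
H1 returns (0, 1)
H2 returns (0, 1)
= (0, 1)

Answer: 1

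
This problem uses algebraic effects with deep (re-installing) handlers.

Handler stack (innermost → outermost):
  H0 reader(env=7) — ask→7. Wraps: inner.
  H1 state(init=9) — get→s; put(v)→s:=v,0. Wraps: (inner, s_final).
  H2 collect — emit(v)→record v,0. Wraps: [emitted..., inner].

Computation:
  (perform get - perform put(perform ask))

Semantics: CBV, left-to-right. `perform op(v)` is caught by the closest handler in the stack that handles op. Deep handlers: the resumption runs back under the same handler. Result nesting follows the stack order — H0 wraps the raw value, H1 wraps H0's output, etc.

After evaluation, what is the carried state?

Answer: 7

Evaluation trace:
get @ H1 ⇒ 9
ask @ H0 ⇒ 7
put(7) @ H1 ⇒ s:=7
H0 returns 9
H1 returns (9, 7)
H2 returns [(9, 7)]
= [(9, 7)]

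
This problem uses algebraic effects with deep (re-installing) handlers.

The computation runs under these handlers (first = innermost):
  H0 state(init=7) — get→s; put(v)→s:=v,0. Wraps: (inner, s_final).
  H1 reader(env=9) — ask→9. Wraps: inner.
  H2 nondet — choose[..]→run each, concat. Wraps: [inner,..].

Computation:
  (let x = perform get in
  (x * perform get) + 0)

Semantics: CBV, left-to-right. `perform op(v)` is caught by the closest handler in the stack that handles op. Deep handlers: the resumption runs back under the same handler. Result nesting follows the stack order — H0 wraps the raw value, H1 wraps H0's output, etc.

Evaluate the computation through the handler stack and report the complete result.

Working:
get @ H0 ⇒ 7
get @ H0 ⇒ 7
H0 returns (49, 7)
H1 returns (49, 7)
H2 returns [(49, 7)]
= [(49, 7)]

Answer: [(49, 7)]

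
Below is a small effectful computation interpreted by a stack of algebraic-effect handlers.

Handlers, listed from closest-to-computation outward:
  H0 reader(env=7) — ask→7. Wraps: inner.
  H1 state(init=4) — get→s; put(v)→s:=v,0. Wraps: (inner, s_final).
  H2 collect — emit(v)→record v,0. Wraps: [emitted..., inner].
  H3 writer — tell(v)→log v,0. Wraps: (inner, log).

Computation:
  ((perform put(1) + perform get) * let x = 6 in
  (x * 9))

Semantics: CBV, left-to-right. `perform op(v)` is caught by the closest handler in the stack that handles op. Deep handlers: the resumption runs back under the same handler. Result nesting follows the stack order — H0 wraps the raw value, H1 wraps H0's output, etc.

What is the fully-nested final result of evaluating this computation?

Answer: ([(54, 1)], ())

Step-by-step:
put(1) @ H1 ⇒ s:=1
get @ H1 ⇒ 1
H0 returns 54
H1 returns (54, 1)
H2 returns [(54, 1)]
H3 returns ([(54, 1)], ())
= ([(54, 1)], ())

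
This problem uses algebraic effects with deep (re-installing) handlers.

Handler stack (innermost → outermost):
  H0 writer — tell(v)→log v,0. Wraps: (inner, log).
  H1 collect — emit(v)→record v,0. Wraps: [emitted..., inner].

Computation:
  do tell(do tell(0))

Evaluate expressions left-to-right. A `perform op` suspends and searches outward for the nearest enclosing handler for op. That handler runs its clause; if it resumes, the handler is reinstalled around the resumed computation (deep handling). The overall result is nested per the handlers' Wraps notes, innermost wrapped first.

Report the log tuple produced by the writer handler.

Step-by-step:
tell(0) @ H0 ⇒ log+=0
tell(0) @ H0 ⇒ log+=0
H0 returns (0, (0, 0))
H1 returns [(0, (0, 0))]
= [(0, (0, 0))]

Answer: (0, 0)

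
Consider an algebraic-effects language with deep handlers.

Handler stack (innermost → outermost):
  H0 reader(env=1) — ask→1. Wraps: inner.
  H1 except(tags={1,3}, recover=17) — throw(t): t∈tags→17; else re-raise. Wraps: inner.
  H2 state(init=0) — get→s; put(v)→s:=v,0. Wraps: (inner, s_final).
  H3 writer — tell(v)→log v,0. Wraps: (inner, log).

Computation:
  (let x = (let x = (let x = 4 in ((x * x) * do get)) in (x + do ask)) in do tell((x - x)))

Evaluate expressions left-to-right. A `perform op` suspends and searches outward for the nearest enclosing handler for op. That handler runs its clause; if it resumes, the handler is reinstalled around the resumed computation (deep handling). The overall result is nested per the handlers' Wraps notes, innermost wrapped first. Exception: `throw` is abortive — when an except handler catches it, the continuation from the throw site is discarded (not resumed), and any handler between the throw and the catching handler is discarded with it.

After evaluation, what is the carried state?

Step-by-step:
get @ H2 ⇒ 0
ask @ H0 ⇒ 1
tell(0) @ H3 ⇒ log+=0
H0 returns 0
H1 returns 0
H2 returns (0, 0)
H3 returns ((0, 0), (0))
= ((0, 0), (0))

Answer: 0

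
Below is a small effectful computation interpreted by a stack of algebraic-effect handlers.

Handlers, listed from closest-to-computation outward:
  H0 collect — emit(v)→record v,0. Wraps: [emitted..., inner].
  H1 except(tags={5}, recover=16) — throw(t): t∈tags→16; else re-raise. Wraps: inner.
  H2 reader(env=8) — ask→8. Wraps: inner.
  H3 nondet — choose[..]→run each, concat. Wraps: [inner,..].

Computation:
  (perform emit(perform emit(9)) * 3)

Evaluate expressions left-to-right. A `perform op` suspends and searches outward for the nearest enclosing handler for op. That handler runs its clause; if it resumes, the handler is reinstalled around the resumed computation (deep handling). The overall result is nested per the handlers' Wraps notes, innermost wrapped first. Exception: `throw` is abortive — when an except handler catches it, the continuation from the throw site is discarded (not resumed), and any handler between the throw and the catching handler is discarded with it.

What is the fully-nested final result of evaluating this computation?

Answer: [[9, 0, 0]]

Evaluation trace:
emit(9) @ H0 ⇒ out+=9
emit(0) @ H0 ⇒ out+=0
H0 returns [9, 0, 0]
H1 returns [9, 0, 0]
H2 returns [9, 0, 0]
H3 returns [[9, 0, 0]]
= [[9, 0, 0]]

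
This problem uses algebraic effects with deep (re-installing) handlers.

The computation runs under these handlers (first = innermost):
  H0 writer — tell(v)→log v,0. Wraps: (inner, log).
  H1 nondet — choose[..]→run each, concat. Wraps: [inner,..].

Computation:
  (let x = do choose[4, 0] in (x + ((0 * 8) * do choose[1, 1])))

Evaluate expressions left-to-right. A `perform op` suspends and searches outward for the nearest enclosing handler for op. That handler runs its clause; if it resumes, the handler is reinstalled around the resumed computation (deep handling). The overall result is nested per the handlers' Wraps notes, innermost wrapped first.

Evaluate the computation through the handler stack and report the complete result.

Answer: [(4, ()), (4, ()), (0, ()), (0, ())]

Working:
choose[4, 0] @ H1
  branch[0] choose=4:
    choose[1, 1] @ H1
      branch[0] choose=1:
        H0 returns (4, ())
        H1 returns [(4, ())]
      branch[1] choose=1:
        H0 returns (4, ())
        H1 returns [(4, ())]
  branch[1] choose=0:
    choose[1, 1] @ H1
      branch[0] choose=1:
        H0 returns (0, ())
        H1 returns [(0, ())]
      branch[1] choose=1:
        H0 returns (0, ())
        H1 returns [(0, ())]
= [(4, ()), (4, ()), (0, ()), (0, ())]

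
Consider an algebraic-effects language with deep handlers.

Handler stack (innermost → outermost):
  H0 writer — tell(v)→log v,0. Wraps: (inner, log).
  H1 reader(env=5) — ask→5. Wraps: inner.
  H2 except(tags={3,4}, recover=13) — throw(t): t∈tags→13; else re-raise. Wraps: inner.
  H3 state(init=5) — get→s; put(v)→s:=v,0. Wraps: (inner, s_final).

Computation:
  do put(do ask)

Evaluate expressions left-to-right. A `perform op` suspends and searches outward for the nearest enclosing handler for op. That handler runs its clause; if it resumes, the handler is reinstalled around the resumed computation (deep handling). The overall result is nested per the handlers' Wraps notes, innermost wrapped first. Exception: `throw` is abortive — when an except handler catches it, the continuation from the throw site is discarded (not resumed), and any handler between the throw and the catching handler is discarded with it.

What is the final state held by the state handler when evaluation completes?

Answer: 5

Evaluation trace:
ask @ H1 ⇒ 5
put(5) @ H3 ⇒ s:=5
H0 returns (0, ())
H1 returns (0, ())
H2 returns (0, ())
H3 returns ((0, ()), 5)
= ((0, ()), 5)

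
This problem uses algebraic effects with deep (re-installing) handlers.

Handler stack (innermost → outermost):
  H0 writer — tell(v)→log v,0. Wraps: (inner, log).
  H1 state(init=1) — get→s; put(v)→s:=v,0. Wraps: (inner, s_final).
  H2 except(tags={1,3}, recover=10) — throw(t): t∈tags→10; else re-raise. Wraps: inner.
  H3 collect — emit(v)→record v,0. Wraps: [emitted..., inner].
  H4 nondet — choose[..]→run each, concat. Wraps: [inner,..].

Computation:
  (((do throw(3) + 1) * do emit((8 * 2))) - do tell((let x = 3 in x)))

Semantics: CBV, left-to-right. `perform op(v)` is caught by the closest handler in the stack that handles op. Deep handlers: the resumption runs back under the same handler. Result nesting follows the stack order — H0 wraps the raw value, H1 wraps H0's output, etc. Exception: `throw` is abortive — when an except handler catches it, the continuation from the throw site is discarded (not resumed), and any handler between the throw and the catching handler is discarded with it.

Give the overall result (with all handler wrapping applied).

Working:
throw(3) @ H2 caught ⇒ 10
H3 returns [10]
H4 returns [[10]]
= [[10]]

Answer: [[10]]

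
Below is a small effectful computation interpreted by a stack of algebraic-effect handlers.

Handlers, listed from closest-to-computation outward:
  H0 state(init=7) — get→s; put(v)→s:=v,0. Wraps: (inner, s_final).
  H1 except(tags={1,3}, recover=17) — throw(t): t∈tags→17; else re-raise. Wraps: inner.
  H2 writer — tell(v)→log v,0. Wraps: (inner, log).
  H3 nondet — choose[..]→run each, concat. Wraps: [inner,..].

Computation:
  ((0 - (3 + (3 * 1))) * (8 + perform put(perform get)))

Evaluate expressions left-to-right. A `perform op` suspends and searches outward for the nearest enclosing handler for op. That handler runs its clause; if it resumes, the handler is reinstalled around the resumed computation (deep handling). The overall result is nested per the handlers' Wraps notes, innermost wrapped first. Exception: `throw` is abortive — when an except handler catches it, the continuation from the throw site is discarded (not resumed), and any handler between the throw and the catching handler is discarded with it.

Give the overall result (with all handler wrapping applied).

Step-by-step:
get @ H0 ⇒ 7
put(7) @ H0 ⇒ s:=7
H0 returns (-48, 7)
H1 returns (-48, 7)
H2 returns ((-48, 7), ())
H3 returns [((-48, 7), ())]
= [((-48, 7), ())]

Answer: [((-48, 7), ())]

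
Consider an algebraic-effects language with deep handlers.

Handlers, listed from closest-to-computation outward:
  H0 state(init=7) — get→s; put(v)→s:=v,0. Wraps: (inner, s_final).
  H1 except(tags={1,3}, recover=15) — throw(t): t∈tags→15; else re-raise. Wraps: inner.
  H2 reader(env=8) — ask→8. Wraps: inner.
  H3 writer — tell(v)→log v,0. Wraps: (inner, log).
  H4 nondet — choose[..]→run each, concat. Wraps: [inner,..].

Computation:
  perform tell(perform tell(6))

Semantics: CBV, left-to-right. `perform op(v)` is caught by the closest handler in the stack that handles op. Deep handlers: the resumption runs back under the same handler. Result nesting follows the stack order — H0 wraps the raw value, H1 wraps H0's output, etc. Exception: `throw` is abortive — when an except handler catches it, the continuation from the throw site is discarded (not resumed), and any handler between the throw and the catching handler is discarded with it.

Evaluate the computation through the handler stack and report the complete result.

Answer: [((0, 7), (6, 0))]

Working:
tell(6) @ H3 ⇒ log+=6
tell(0) @ H3 ⇒ log+=0
H0 returns (0, 7)
H1 returns (0, 7)
H2 returns (0, 7)
H3 returns ((0, 7), (6, 0))
H4 returns [((0, 7), (6, 0))]
= [((0, 7), (6, 0))]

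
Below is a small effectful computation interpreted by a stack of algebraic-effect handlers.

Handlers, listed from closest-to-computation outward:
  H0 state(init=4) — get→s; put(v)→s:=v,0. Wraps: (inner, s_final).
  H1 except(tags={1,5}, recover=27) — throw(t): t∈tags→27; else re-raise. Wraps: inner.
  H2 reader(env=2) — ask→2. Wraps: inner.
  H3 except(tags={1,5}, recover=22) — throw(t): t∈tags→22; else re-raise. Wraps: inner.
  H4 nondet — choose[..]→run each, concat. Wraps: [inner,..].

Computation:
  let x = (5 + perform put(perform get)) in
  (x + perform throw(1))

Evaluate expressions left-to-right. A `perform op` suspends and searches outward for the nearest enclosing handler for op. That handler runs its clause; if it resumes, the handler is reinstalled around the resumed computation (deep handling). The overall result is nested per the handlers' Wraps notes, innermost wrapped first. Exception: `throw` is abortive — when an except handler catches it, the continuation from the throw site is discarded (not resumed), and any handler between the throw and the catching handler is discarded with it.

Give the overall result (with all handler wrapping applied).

Answer: [27]

Working:
get @ H0 ⇒ 4
put(4) @ H0 ⇒ s:=4
throw(1) @ H1 caught ⇒ 27
H2 returns 27
H3 returns 27
H4 returns [27]
= [27]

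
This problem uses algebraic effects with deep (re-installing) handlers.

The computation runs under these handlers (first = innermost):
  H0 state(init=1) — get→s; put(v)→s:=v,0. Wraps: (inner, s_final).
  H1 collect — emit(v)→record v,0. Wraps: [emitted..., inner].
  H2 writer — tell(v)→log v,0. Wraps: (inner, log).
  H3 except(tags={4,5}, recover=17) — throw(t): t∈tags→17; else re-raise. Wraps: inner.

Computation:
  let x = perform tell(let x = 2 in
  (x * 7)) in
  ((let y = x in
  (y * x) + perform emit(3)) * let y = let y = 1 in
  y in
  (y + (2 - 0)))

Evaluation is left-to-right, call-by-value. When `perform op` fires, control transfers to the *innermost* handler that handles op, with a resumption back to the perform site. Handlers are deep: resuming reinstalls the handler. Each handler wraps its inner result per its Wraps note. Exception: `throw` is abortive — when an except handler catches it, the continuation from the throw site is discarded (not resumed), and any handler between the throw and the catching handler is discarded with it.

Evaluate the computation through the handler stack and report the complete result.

Working:
tell(14) @ H2 ⇒ log+=14
emit(3) @ H1 ⇒ out+=3
H0 returns (0, 1)
H1 returns [3, (0, 1)]
H2 returns ([3, (0, 1)], (14))
H3 returns ([3, (0, 1)], (14))
= ([3, (0, 1)], (14))

Answer: ([3, (0, 1)], (14))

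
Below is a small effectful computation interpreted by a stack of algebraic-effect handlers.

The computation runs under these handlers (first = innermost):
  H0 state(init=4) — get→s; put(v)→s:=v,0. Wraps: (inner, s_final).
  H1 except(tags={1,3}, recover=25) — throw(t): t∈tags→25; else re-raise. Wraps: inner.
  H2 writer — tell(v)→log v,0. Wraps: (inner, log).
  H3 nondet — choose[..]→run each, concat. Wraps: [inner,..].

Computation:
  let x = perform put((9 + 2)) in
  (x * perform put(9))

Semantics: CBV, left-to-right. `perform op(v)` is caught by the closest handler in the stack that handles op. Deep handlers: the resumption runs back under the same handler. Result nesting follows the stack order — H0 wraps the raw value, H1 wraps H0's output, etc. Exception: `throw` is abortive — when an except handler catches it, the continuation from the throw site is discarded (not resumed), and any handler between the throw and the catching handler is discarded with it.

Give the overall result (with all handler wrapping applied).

Working:
put(11) @ H0 ⇒ s:=11
put(9) @ H0 ⇒ s:=9
H0 returns (0, 9)
H1 returns (0, 9)
H2 returns ((0, 9), ())
H3 returns [((0, 9), ())]
= [((0, 9), ())]

Answer: [((0, 9), ())]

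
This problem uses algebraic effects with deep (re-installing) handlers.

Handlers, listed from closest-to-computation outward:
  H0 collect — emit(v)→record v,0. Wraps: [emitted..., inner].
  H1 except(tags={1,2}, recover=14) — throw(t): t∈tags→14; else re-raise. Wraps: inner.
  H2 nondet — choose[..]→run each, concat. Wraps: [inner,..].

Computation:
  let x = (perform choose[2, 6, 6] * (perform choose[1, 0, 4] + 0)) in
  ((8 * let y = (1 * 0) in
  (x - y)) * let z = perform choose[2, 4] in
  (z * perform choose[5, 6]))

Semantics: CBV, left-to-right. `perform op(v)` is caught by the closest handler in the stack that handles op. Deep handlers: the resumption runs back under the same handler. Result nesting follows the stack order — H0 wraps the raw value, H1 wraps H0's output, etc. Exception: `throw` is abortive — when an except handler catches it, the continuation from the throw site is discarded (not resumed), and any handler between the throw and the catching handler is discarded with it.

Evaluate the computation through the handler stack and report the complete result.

Answer: [[160], [192], [320], [384], [0], [0], [0], [0], [640], [768], [1280], [1536], [480], [576], [960], [1152], [0], [0], [0], [0], [1920], [2304], [3840], [4608], [480], [576], [960], [1152], [0], [0], [0], [0], [1920], [2304], [3840], [4608]]

Evaluation trace:
choose[2, 6, 6] @ H2
  branch[0] choose=2:
    choose[1, 0, 4] @ H2
      branch[0] choose=1:
        choose[2, 4] @ H2
          branch[0] choose=2:
            choose[5, 6] @ H2
              branch[0] choose=5:
                H0 returns [160]
                H1 returns [160]
                H2 returns [[160]]
              branch[1] choose=6:
                H0 returns [192]
                H1 returns [192]
                H2 returns [[192]]
          branch[1] choose=4:
            choose[5, 6] @ H2
              branch[0] choose=5:
                H0 returns [320]
                H1 returns [320]
                H2 returns [[320]]
              branch[1] choose=6:
                H0 returns [384]
                H1 returns [384]
                H2 returns [[384]]
      branch[1] choose=0:
        choose[2, 4] @ H2
          branch[0] choose=2:
            choose[5, 6] @ H2
              branch[0] choose=5:
                H0 returns [0]
                H1 returns [0]
                H2 returns [[0]]
              branch[1] choose=6:
                H0 returns [0]
                H1 returns [0]
                H2 returns [[0]]
          branch[1] choose=4:
            choose[5, 6] @ H2
              branch[0] choose=5:
                H0 returns [0]
                H1 returns [0]
                H2 returns [[0]]
              branch[1] choose=6:
                H0 returns [0]
                H1 returns [0]
                H2 returns [[0]]
      branch[2] choose=4:
        choose[2, 4] @ H2
          branch[0] choose=2:
            choose[5, 6] @ H2
              branch[0] choose=5:
                H0 returns [640]
                H1 returns [640]
                H2 returns [[640]]
              branch[1] choose=6:
                H0 returns [768]
                H1 returns [768]
                H2 returns [[768]]
          branch[1] choose=4:
            choose[5, 6] @ H2
              branch[0] choose=5:
                H0 returns [1280]
                H1 returns [1280]
                H2 returns [[1280]]
              branch[1] choose=6:
                H0 returns [1536]
                H1 returns [1536]
                H2 returns [[1536]]
  branch[1] choose=6:
    choose[1, 0, 4] @ H2
      branch[0] choose=1:
        choose[2, 4] @ H2
          branch[0] choose=2:
            choose[5, 6] @ H2
              branch[0] choose=5:
                H0 returns [480]
                H1 returns [480]
                H2 returns [[480]]
              branch[1] choose=6:
                H0 returns [576]
                H1 returns [576]
                H2 returns [[576]]
          branch[1] choose=4:
            choose[5, 6] @ H2
              branch[0] choose=5:
                H0 returns [960]
                H1 returns [960]
                H2 returns [[960]]
              branch[1] choose=6:
                H0 returns [1152]
                H1 returns [1152]
                H2 returns [[1152]]
      branch[1] choose=0:
        choose[2, 4] @ H2
          branch[0] choose=2:
            choose[5, 6] @ H2
              branch[0] choose=5:
                H0 returns [0]
                H1 returns [0]
                H2 returns [[0]]
              branch[1] choose=6:
                H0 returns [0]
                H1 returns [0]
                H2 returns [[0]]
          branch[1] choose=4:
            choose[5, 6] @ H2
              branch[0] choose=5:
                H0 returns [0]
                H1 returns [0]
                H2 returns [[0]]
              branch[1] choose=6:
                H0 returns [0]
                H1 returns [0]
                H2 returns [[0]]
      branch[2] choose=4:
        choose[2, 4] @ H2
          branch[0] choose=2:
            choose[5, 6] @ H2
              branch[0] choose=5:
                H0 returns [1920]
                H1 returns [1920]
                H2 returns [[1920]]
              branch[1] choose=6:
                H0 returns [2304]
                H1 returns [2304]
                H2 returns [[2304]]
          branch[1] choose=4:
            choose[5, 6] @ H2
              branch[0] choose=5:
                H0 returns [3840]
                H1 returns [3840]
                H2 returns [[3840]]
              branch[1] choose=6:
                H0 returns [4608]
                H1 returns [4608]
                H2 returns [[4608]]
  branch[2] choose=6:
    choose[1, 0, 4] @ H2
      branch[0] choose=1:
        choose[2, 4] @ H2
          branch[0] choose=2:
            choose[5, 6] @ H2
              branch[0] choose=5:
                H0 returns [480]
                H1 returns [480]
                H2 returns [[480]]
              branch[1] choose=6:
                H0 returns [576]
                H1 returns [576]
                H2 returns [[576]]
          branch[1] choose=4:
            choose[5, 6] @ H2
              branch[0] choose=5:
                H0 returns [960]
                H1 returns [960]
                H2 returns [[960]]
              branch[1] choose=6:
                H0 returns [1152]
                H1 returns [1152]
                H2 returns [[1152]]
      branch[1] choose=0:
        choose[2, 4] @ H2
          branch[0] choose=2:
            choose[5, 6] @ H2
              branch[0] choose=5:
                H0 returns [0]
                H1 returns [0]
                H2 returns [[0]]
              branch[1] choose=6:
                H0 returns [0]
                H1 returns [0]
                H2 returns [[0]]
          branch[1] choose=4:
            choose[5, 6] @ H2
              branch[0] choose=5:
                H0 returns [0]
                H1 returns [0]
                H2 returns [[0]]
              branch[1] choose=6:
                H0 returns [0]
                H1 returns [0]
                H2 returns [[0]]
      branch[2] choose=4:
        choose[2, 4] @ H2
          branch[0] choose=2:
            choose[5, 6] @ H2
              branch[0] choose=5:
                H0 returns [1920]
                H1 returns [1920]
                H2 returns [[1920]]
              branch[1] choose=6:
                H0 returns [2304]
                H1 returns [2304]
                H2 returns [[2304]]
          branch[1] choose=4:
            choose[5, 6] @ H2
              branch[0] choose=5:
                H0 returns [3840]
                H1 returns [3840]
                H2 returns [[3840]]
              branch[1] choose=6:
                H0 returns [4608]
                H1 returns [4608]
                H2 returns [[4608]]
= [[160], [192], [320], [384], [0], [0], [0], [0], [640], [768], [1280], [1536], [480], [576], [960], [1152], [0], [0], [0], [0], [1920], [2304], [3840], [4608], [480], [576], [960], [1152], [0], [0], [0], [0], [1920], [2304], [3840], [4608]]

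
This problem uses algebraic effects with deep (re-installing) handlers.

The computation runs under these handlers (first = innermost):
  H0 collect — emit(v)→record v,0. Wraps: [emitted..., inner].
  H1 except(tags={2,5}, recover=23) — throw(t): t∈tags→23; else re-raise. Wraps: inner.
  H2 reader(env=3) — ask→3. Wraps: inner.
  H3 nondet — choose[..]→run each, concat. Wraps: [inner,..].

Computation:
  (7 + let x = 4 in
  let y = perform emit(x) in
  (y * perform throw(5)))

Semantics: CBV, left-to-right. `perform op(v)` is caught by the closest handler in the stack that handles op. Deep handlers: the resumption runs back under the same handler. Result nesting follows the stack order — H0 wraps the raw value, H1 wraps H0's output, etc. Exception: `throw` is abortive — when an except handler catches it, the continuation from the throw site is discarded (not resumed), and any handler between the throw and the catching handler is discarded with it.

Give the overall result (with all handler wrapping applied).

Step-by-step:
emit(4) @ H0 ⇒ out+=4
throw(5) @ H1 caught ⇒ 23
H2 returns 23
H3 returns [23]
= [23]

Answer: [23]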